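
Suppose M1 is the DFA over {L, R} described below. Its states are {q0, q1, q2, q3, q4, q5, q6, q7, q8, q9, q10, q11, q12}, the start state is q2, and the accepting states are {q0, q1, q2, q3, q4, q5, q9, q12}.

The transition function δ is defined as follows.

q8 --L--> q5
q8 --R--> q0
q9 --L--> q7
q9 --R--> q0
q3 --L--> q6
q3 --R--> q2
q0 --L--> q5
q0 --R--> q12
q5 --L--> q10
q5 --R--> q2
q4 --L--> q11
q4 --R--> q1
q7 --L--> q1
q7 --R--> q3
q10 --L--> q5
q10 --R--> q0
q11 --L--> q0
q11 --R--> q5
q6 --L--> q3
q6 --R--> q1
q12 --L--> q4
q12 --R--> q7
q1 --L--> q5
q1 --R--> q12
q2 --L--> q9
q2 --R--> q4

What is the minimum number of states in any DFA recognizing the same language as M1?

Reachable states from the start: {q0,q1,q2,q3,q4,q5,q6,q7,q9,q10,q11,q12}. Unreachable: {q8} — drop them.
Initial partition by acceptance: {q0,q1,q2,q3,q4,q5,q9,q12} | {q6,q7,q10,q11}.
On input L, block {q0,q1,q2,q3,q4,q5,q9,q12} splits into {q0,q1,q2,q12} and {q3,q4,q5,q9}.
On input R, block {q0,q1,q2,q12} splits into {q0,q1} and {q2} and {q12}.
Refine {q6,q7,q10,q11} on symbol L: members go to different blocks, giving {q6,q10} and {q7,q11}.
Refine {q3,q4,q5,q9} on symbol L: members go to different blocks, giving {q3,q5} and {q4,q9}.
Stable partition: {q0,q1} | {q6,q10} | {q3,q5} | {q2} | {q12} | {q7,q11} | {q4,q9} — 7 equivalence classes.

7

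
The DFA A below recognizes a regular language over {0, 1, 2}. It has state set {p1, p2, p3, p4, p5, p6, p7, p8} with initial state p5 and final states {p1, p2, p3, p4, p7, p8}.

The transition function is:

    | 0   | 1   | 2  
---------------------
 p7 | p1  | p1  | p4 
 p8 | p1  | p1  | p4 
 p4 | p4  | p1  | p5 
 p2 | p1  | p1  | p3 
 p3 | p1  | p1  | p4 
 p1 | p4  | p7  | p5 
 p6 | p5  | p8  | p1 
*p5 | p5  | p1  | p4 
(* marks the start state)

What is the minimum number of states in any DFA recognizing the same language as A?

4

States {p2,p3,p6,p8} cannot be reached from the start state, so discard them.
Start with accepting vs non-accepting: {p1,p4,p7} | {p5}.
On input 2, block {p1,p4,p7} splits into {p1,p4} and {p7}.
On input 1, block {p1,p4} splits into {p1} and {p4}.
Stable partition: {p1} | {p5} | {p7} | {p4} — 4 equivalence classes.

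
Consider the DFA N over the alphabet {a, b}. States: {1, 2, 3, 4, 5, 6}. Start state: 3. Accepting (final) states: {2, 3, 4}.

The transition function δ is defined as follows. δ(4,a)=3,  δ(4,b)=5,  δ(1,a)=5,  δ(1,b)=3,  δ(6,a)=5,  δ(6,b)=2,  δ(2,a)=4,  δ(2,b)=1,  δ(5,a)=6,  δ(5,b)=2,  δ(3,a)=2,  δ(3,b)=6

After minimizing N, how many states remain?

2

Start with accepting vs non-accepting: {2,3,4} | {1,5,6}.
Stable partition: {2,3,4} | {1,5,6} — 2 equivalence classes.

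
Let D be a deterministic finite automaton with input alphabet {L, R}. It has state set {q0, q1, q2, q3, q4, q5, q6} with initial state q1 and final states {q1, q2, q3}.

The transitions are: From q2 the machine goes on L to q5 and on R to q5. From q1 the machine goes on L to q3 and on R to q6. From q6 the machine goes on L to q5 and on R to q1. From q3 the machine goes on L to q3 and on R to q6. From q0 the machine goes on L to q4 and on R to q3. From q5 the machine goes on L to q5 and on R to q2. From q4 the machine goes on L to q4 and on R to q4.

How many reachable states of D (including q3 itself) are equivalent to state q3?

2

First remove the unreachable states {q0,q4}; 5 states remain.
Initial partition by acceptance: {q1,q2,q3} | {q5,q6}.
Refine {q1,q2,q3} on symbol L: members go to different blocks, giving {q1,q3} and {q2}.
On input R, block {q5,q6} splits into {q5} and {q6}.
The partition is now stable with 4 blocks: {q1,q3} | {q5} | {q2} | {q6}.
The equivalence class containing q3 is {q1,q3}, of size 2.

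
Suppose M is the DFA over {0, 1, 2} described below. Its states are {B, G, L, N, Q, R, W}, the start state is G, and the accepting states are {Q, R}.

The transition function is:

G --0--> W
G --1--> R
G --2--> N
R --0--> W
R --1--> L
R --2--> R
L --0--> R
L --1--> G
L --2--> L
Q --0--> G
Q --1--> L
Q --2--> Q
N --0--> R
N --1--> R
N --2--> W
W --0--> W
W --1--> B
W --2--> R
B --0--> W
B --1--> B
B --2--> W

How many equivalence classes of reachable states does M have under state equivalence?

6

Reachable states from the start: {B,G,L,N,R,W}. Unreachable: {Q} — drop them.
P0 = {R} | {B,G,L,N,W}.
Refine {B,G,L,N,W} on symbol 0: members go to different blocks, giving {B,G,W} and {L,N}.
Split {B,G,W} by δ(·,1) → {B,W} and {G}.
Split {B,W} by δ(·,2) → {W} and {B}.
On input 1, block {L,N} splits into {L} and {N}.
The partition is now stable with 6 blocks: {R} | {W} | {L} | {G} | {B} | {N}.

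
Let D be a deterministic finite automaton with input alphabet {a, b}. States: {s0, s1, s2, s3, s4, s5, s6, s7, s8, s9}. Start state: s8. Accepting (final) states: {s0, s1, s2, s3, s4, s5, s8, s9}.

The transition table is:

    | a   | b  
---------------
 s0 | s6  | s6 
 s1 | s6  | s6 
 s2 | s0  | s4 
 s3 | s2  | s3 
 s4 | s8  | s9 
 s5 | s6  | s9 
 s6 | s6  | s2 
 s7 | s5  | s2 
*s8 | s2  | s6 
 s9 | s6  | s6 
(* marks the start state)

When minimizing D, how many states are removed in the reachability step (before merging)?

Starting at s8 and following transitions, the reachable set is {s0, s2, s4, s6, s8, s9}. That leaves s1, s3, s5, s7 unreachable — 4 in total.

4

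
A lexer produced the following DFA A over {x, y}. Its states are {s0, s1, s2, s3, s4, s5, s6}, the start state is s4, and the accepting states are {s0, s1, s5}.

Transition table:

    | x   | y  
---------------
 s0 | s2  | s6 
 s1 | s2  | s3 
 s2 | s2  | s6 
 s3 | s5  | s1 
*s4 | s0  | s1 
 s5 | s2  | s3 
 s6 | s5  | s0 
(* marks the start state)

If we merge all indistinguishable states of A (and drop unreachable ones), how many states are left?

3

All states are reachable from the start state.
Start with accepting vs non-accepting: {s0,s1,s5} | {s2,s3,s4,s6}.
Refine {s2,s3,s4,s6} on symbol x: members go to different blocks, giving {s3,s4,s6} and {s2}.
The partition is now stable with 3 blocks: {s0,s1,s5} | {s3,s4,s6} | {s2}.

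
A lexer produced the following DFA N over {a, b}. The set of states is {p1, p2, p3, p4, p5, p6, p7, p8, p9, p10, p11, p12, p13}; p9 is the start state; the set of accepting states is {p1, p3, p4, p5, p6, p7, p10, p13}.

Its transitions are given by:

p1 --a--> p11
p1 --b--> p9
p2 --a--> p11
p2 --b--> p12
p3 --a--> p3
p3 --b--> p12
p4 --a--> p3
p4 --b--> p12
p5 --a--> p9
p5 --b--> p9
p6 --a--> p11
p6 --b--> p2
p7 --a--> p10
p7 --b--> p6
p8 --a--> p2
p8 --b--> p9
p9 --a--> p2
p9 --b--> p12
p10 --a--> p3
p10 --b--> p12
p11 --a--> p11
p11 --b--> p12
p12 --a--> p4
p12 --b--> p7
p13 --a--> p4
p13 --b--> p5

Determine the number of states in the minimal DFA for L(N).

5

First remove the unreachable states {p1,p5,p8,p13}; 9 states remain.
P0 = {p3,p4,p6,p7,p10} | {p2,p9,p11,p12}.
Split {p3,p4,p6,p7,p10} by δ(·,a) → {p3,p4,p7,p10} and {p6}.
On input b, block {p3,p4,p7,p10} splits into {p3,p4,p10} and {p7}.
On input a, block {p2,p9,p11,p12} splits into {p2,p9,p11} and {p12}.
The partition is now stable with 5 blocks: {p3,p4,p10} | {p2,p9,p11} | {p6} | {p7} | {p12}.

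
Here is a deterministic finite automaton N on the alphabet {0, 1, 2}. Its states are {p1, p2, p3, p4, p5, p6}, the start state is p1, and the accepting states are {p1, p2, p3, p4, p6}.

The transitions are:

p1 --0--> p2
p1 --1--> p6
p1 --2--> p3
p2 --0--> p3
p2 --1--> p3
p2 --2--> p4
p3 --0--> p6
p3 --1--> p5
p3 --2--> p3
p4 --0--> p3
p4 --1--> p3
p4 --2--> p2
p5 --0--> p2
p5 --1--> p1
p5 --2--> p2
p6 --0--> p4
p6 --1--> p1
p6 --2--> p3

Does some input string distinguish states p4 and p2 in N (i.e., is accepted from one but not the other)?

All states are reachable from the start state.
Start with accepting vs non-accepting: {p1,p2,p3,p4,p6} | {p5}.
On input 1, block {p1,p2,p3,p4,p6} splits into {p1,p2,p4,p6} and {p3}.
Split {p1,p2,p4,p6} by δ(·,0) → {p1,p6} and {p2,p4}.
No further refinement is possible. Final partition (4 blocks): {p1,p6} | {p5} | {p3} | {p2,p4}.
p4 and p2 lie in the same block of the stable partition, so they are equivalent — no string distinguishes them.

No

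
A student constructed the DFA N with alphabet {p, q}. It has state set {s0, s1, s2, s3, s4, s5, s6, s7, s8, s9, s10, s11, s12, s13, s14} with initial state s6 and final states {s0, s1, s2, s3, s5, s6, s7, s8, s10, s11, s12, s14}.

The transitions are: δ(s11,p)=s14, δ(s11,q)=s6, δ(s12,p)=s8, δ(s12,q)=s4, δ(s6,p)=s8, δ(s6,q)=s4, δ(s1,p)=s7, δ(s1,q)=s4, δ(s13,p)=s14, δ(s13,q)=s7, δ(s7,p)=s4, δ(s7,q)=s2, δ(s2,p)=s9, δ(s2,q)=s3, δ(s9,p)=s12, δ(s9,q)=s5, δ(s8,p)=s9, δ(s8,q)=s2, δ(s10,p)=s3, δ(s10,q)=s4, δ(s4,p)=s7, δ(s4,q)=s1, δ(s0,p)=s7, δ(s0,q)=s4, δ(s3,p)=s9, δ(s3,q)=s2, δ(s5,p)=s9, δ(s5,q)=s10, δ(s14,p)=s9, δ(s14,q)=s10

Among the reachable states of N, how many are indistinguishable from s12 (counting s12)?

States {s0,s11,s13,s14} cannot be reached from the start state, so discard them.
Initial partition by acceptance: {s1,s2,s3,s5,s6,s7,s8,s10,s12} | {s4,s9}.
Refine {s1,s2,s3,s5,s6,s7,s8,s10,s12} on symbol p: members go to different blocks, giving {s2,s3,s5,s7,s8} and {s1,s6,s10,s12}.
Split {s2,s3,s5,s7,s8} by δ(·,q) → {s2,s3,s7,s8} and {s5}.
Split {s4,s9} by δ(·,p) → {s4} and {s9}.
Split {s2,s3,s7,s8} by δ(·,p) → {s2,s3,s8} and {s7}.
Split {s1,s6,s10,s12} by δ(·,p) → {s6,s10,s12} and {s1}.
No further refinement is possible. Final partition (7 blocks): {s2,s3,s8} | {s4} | {s6,s10,s12} | {s5} | {s9} | {s7} | {s1}.
The equivalence class containing s12 is {s6,s10,s12}, of size 3.

3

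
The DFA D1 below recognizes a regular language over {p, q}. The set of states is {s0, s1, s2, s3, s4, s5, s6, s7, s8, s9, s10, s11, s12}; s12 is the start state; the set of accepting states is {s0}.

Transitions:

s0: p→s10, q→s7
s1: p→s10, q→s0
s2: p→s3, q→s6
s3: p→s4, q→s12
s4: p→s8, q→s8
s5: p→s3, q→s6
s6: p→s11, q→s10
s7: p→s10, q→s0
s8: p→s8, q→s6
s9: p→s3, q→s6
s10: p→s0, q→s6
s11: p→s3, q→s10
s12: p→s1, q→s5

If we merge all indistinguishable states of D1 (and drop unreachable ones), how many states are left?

First remove the unreachable states {s2,s9}; 11 states remain.
P0 = {s0} | {s1,s3,s4,s5,s6,s7,s8,s10,s11,s12}.
Split {s1,s3,s4,s5,s6,s7,s8,s10,s11,s12} by δ(·,p) → {s1,s3,s4,s5,s6,s7,s8,s11,s12} and {s10}.
On input p, block {s1,s3,s4,s5,s6,s7,s8,s11,s12} splits into {s3,s4,s5,s6,s8,s11,s12} and {s1,s7}.
Split {s3,s4,s5,s6,s8,s11,s12} by δ(·,p) → {s3,s4,s5,s6,s8,s11} and {s12}.
On input q, block {s3,s4,s5,s6,s8,s11} splits into {s4,s5,s8} and {s6,s11} and {s3}.
On input p, block {s4,s5,s8} splits into {s4,s8} and {s5}.
On input q, block {s4,s8} splits into {s4} and {s8}.
On input p, block {s6,s11} splits into {s6} and {s11}.
The partition is now stable with 10 blocks: {s0} | {s4} | {s10} | {s1,s7} | {s12} | {s6} | {s3} | {s5} | {s8} | {s11}.

10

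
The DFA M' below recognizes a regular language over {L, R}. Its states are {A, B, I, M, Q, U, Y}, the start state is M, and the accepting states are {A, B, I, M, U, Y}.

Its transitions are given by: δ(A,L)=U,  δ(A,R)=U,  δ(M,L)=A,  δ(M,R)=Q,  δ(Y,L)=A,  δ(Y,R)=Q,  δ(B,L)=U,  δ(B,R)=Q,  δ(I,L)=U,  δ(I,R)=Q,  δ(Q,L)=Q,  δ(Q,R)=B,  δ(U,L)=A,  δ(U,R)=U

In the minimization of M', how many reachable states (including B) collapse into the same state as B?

States {I,Y} cannot be reached from the start state, so discard them.
P0 = {A,B,M,U} | {Q}.
Refine {A,B,M,U} on symbol R: members go to different blocks, giving {B,M} and {A,U}.
The partition is now stable with 3 blocks: {B,M} | {Q} | {A,U}.
The equivalence class containing B is {B,M}, of size 2.

2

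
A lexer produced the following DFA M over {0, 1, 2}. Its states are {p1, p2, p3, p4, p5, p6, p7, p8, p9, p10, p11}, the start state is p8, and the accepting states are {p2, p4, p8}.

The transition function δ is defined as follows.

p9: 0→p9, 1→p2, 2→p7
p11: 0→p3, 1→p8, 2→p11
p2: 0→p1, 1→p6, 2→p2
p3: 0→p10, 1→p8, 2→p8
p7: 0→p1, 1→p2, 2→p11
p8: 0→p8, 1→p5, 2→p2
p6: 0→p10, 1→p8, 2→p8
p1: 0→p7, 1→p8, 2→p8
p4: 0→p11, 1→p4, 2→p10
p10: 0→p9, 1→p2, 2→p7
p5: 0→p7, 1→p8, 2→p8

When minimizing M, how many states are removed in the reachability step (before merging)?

BFS from p8 reaches {p1, p2, p3, p5, p6, p7, p8, p9, p10, p11}; the 1 state(s) p4 are never visited.

1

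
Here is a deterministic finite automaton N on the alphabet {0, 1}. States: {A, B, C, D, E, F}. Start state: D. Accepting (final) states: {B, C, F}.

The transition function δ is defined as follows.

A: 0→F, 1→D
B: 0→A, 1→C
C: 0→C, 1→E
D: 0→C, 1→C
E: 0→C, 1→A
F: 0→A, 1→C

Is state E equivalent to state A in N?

Reachable states from the start: {A,C,D,E,F}. Unreachable: {B} — drop them.
Initial partition by acceptance: {C,F} | {A,D,E}.
Refine {C,F} on symbol 0: members go to different blocks, giving {C} and {F}.
On input 0, block {A,D,E} splits into {D,E} and {A}.
Refine {D,E} on symbol 1: members go to different blocks, giving {D} and {E}.
No further refinement is possible. Final partition (5 blocks): {C} | {D} | {F} | {A} | {E}.
E and A end up in different blocks, so they are distinguishable. For instance, the string '00' is accepted from only E.

No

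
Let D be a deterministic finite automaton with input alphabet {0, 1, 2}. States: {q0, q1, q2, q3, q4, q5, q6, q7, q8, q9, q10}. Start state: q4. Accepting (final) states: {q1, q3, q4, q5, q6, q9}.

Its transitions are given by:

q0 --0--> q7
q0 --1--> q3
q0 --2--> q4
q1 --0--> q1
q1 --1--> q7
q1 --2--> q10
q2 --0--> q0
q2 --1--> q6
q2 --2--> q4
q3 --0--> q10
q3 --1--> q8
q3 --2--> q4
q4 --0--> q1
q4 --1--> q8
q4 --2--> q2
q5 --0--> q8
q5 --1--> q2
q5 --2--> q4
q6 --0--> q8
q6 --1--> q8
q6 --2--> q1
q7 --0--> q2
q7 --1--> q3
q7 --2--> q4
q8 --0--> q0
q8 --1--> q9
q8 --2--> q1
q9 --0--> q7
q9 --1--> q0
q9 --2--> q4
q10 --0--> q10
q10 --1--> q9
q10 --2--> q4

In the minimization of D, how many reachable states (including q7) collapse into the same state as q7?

5

States {q5} cannot be reached from the start state, so discard them.
Initial partition by acceptance: {q1,q3,q4,q6,q9} | {q0,q2,q7,q8,q10}.
Refine {q1,q3,q4,q6,q9} on symbol 0: members go to different blocks, giving {q3,q6,q9} and {q1,q4}.
Stable partition: {q3,q6,q9} | {q0,q2,q7,q8,q10} | {q1,q4} — 3 equivalence classes.
The equivalence class containing q7 is {q0,q2,q7,q8,q10}, of size 5.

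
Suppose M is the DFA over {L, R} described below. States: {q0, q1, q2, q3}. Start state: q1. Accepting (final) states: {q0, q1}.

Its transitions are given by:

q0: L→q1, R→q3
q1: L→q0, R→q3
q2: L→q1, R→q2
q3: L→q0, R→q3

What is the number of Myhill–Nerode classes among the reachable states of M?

2

Reachable states from the start: {q0,q1,q3}. Unreachable: {q2} — drop them.
Initial partition by acceptance: {q0,q1} | {q3}.
The partition is now stable with 2 blocks: {q0,q1} | {q3}.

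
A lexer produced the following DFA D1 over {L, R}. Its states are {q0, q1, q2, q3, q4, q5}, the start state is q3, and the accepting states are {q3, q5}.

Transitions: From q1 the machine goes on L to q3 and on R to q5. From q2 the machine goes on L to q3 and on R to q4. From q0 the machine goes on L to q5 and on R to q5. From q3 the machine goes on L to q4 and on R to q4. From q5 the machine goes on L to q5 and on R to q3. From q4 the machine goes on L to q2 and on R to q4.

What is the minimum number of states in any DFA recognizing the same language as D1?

3

States {q0,q1,q5} cannot be reached from the start state, so discard them.
Initial partition by acceptance: {q3} | {q2,q4}.
Refine {q2,q4} on symbol L: members go to different blocks, giving {q2} and {q4}.
Stable partition: {q3} | {q2} | {q4} — 3 equivalence classes.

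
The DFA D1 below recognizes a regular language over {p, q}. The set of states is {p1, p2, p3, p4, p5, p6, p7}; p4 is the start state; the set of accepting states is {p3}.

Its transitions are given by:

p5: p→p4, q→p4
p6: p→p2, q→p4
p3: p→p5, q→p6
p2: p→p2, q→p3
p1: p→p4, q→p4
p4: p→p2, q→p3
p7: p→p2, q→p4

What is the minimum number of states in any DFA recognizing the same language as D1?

3

First remove the unreachable states {p1,p7}; 5 states remain.
P0 = {p3} | {p2,p4,p5,p6}.
On input q, block {p2,p4,p5,p6} splits into {p2,p4} and {p5,p6}.
No further refinement is possible. Final partition (3 blocks): {p3} | {p2,p4} | {p5,p6}.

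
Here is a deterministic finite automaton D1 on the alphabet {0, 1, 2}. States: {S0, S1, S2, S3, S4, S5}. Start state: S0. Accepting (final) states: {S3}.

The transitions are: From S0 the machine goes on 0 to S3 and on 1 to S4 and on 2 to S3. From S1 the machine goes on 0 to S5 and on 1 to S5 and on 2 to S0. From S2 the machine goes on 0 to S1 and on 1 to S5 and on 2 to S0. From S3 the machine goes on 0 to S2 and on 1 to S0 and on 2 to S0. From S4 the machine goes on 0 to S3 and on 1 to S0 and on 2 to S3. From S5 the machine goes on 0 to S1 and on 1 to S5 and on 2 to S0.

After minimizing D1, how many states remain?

Every state is reachable, so we keep all 6.
P0 = {S3} | {S0,S1,S2,S4,S5}.
On input 0, block {S0,S1,S2,S4,S5} splits into {S1,S2,S5} and {S0,S4}.
The partition is now stable with 3 blocks: {S3} | {S1,S2,S5} | {S0,S4}.

3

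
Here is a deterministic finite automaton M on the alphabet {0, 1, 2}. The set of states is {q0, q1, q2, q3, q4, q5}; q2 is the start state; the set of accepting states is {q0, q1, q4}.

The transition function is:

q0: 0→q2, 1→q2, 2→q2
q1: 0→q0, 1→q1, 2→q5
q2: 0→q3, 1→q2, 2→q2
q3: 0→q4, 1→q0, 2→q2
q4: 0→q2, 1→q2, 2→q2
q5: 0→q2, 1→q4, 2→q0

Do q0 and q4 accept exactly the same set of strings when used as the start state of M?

Reachable states from the start: {q0,q2,q3,q4}. Unreachable: {q1,q5} — drop them.
Start with accepting vs non-accepting: {q0,q4} | {q2,q3}.
Refine {q2,q3} on symbol 0: members go to different blocks, giving {q2} and {q3}.
The partition is now stable with 3 blocks: {q0,q4} | {q2} | {q3}.
q0 and q4 lie in the same block of the stable partition, so they are equivalent — no string distinguishes them.

Yes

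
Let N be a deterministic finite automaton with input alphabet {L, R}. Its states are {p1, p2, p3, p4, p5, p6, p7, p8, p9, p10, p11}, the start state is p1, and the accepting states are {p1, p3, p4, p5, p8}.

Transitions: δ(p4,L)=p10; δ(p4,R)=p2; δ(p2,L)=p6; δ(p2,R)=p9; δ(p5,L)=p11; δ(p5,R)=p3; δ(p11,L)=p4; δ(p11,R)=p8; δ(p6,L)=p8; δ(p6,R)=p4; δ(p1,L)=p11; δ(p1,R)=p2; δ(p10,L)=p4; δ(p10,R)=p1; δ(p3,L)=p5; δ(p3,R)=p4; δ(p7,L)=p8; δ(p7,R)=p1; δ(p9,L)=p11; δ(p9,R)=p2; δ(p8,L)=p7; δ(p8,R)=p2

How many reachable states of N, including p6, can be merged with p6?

Reachable states from the start: {p1,p2,p4,p6,p7,p8,p9,p10,p11}. Unreachable: {p3,p5} — drop them.
Initial partition by acceptance: {p1,p4,p8} | {p2,p6,p7,p9,p10,p11}.
Refine {p2,p6,p7,p9,p10,p11} on symbol L: members go to different blocks, giving {p6,p7,p10,p11} and {p2,p9}.
No further refinement is possible. Final partition (3 blocks): {p1,p4,p8} | {p6,p7,p10,p11} | {p2,p9}.
State p6 belongs to the block {p6,p7,p10,p11}, which has 4 states.

4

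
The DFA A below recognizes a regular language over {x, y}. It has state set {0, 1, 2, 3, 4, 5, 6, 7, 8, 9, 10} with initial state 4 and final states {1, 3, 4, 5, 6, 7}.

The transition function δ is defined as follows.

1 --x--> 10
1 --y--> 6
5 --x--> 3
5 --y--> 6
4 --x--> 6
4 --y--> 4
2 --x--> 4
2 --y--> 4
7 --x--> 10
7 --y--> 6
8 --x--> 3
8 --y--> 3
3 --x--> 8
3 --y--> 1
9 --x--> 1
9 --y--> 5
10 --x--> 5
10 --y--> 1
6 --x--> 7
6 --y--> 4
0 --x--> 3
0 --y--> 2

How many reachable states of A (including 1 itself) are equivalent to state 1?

2

States {0,2,9} cannot be reached from the start state, so discard them.
Start with accepting vs non-accepting: {1,3,4,5,6,7} | {8,10}.
Split {1,3,4,5,6,7} by δ(·,x) → {1,3,7} and {4,5,6}.
Refine {1,3,7} on symbol y: members go to different blocks, giving {1,7} and {3}.
Split {8,10} by δ(·,x) → {8} and {10}.
Split {4,5,6} by δ(·,x) → {4} and {5} and {6}.
The partition is now stable with 7 blocks: {1,7} | {8} | {4} | {3} | {10} | {5} | {6}.
State 1 belongs to the block {1,7}, which has 2 states.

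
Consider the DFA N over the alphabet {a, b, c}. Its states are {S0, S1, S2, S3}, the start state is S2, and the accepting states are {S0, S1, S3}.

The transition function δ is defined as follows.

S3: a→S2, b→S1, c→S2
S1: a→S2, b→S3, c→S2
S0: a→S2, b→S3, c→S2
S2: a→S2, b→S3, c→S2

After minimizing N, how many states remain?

First remove the unreachable states {S0}; 3 states remain.
Start with accepting vs non-accepting: {S1,S3} | {S2}.
The partition is now stable with 2 blocks: {S1,S3} | {S2}.

2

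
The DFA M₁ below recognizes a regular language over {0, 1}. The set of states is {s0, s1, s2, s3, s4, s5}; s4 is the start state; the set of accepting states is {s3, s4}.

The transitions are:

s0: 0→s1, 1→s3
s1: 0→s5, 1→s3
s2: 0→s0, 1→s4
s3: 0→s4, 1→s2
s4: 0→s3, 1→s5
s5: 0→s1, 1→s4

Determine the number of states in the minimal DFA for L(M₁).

Every state is reachable, so we keep all 6.
Initial partition by acceptance: {s3,s4} | {s0,s1,s2,s5}.
No further refinement is possible. Final partition (2 blocks): {s3,s4} | {s0,s1,s2,s5}.

2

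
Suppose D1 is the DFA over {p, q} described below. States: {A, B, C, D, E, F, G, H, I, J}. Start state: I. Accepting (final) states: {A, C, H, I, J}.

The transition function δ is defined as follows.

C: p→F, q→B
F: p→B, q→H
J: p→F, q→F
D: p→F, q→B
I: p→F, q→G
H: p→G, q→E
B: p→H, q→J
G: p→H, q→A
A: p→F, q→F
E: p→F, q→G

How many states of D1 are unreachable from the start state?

BFS from I reaches {A, B, E, F, G, H, I, J}; the 2 state(s) C, D are never visited.

2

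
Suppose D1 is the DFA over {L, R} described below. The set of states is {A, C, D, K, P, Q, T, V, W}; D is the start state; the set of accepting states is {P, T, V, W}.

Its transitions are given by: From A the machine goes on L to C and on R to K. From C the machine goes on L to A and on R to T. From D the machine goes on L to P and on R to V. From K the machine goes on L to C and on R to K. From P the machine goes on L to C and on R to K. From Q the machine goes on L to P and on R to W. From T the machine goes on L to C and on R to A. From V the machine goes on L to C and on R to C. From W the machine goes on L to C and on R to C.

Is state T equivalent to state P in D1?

Reachable states from the start: {A,C,D,K,P,T,V}. Unreachable: {Q,W} — drop them.
Start with accepting vs non-accepting: {P,T,V} | {A,C,D,K}.
Refine {A,C,D,K} on symbol L: members go to different blocks, giving {A,C,K} and {D}.
On input R, block {A,C,K} splits into {A,K} and {C}.
Refine {P,T,V} on symbol R: members go to different blocks, giving {P,T} and {V}.
The partition is now stable with 5 blocks: {P,T} | {A,K} | {D} | {C} | {V}.
T and P lie in the same block of the stable partition, so they are equivalent — no string distinguishes them.

Yes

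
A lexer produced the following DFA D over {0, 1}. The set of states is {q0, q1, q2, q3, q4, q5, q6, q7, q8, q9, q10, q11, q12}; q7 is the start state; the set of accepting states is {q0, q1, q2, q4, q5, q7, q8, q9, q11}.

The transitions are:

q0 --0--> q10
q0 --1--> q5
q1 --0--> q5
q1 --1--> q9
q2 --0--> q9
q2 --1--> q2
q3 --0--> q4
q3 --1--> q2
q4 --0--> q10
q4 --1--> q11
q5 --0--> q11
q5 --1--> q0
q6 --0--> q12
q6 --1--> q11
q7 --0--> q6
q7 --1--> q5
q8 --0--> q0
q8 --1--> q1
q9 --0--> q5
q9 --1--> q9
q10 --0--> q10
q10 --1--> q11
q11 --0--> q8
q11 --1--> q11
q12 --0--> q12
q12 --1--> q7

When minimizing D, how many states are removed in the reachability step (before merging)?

Starting at q7 and following transitions, the reachable set is {q0, q1, q5, q6, q7, q8, q9, q10, q11, q12}. That leaves q2, q3, q4 unreachable — 3 in total.

3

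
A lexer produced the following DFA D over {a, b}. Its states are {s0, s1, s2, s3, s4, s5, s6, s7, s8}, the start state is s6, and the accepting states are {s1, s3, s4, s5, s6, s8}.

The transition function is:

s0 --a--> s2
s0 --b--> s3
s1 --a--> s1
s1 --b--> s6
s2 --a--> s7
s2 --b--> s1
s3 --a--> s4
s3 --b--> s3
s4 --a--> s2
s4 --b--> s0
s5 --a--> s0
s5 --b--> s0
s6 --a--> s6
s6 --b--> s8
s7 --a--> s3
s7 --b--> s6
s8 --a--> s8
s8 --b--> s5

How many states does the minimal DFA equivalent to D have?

Every state is reachable, so we keep all 9.
Start with accepting vs non-accepting: {s1,s3,s4,s5,s6,s8} | {s0,s2,s7}.
On input a, block {s1,s3,s4,s5,s6,s8} splits into {s1,s3,s6,s8} and {s4,s5}.
Refine {s1,s3,s6,s8} on symbol a: members go to different blocks, giving {s1,s6,s8} and {s3}.
Split {s1,s6,s8} by δ(·,b) → {s1,s6} and {s8}.
On input b, block {s1,s6} splits into {s1} and {s6}.
Refine {s0,s2,s7} on symbol a: members go to different blocks, giving {s0,s2} and {s7}.
Split {s0,s2} by δ(·,a) → {s0} and {s2}.
On input a, block {s4,s5} splits into {s4} and {s5}.
The partition is now stable with 9 blocks: {s1} | {s0} | {s4} | {s3} | {s8} | {s6} | {s7} | {s2} | {s5}.

9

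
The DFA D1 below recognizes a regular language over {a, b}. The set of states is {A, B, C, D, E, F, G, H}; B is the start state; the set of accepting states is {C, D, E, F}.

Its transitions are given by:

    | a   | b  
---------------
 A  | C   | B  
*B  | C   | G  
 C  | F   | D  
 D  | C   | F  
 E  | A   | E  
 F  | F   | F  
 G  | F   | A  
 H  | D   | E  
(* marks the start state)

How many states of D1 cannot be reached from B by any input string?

Starting at B and following transitions, the reachable set is {A, B, C, D, F, G}. That leaves E, H unreachable — 2 in total.

2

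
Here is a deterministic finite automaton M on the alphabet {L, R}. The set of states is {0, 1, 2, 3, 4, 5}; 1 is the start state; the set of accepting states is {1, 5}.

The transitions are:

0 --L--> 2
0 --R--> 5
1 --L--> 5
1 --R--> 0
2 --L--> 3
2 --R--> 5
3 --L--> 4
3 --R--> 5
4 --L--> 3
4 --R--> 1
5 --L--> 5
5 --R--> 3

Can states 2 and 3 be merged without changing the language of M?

Every state is reachable, so we keep all 6.
P0 = {1,5} | {0,2,3,4}.
The partition is now stable with 2 blocks: {1,5} | {0,2,3,4}.
2 and 3 lie in the same block of the stable partition, so they are equivalent — no string distinguishes them.

Yes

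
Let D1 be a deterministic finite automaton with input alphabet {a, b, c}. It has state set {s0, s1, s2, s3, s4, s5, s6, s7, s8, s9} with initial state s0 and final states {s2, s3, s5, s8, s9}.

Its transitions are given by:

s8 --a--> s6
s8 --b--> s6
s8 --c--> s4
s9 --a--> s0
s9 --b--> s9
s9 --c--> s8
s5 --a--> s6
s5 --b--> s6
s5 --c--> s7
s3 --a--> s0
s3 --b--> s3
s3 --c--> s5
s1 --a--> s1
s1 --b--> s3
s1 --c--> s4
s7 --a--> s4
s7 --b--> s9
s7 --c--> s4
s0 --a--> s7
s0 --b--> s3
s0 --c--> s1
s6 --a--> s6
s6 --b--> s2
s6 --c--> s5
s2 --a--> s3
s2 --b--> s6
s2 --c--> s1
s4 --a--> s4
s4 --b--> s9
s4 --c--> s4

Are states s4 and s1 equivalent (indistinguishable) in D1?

Yes

Start with accepting vs non-accepting: {s2,s3,s5,s8,s9} | {s0,s1,s4,s6,s7}.
Split {s2,s3,s5,s8,s9} by δ(·,a) → {s3,s5,s8,s9} and {s2}.
On input b, block {s3,s5,s8,s9} splits into {s3,s9} and {s5,s8}.
Refine {s0,s1,s4,s6,s7} on symbol b: members go to different blocks, giving {s0,s1,s4,s7} and {s6}.
No further refinement is possible. Final partition (5 blocks): {s3,s9} | {s0,s1,s4,s7} | {s2} | {s5,s8} | {s6}.
s4 and s1 lie in the same block of the stable partition, so they are equivalent — no string distinguishes them.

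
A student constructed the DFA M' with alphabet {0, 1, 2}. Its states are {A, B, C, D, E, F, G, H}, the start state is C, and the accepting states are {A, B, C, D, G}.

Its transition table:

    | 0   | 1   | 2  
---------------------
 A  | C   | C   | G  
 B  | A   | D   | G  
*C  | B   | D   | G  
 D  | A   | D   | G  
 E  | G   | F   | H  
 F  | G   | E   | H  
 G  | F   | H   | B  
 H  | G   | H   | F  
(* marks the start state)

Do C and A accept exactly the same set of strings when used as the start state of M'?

All states are reachable from the start state.
Start with accepting vs non-accepting: {A,B,C,D,G} | {E,F,H}.
On input 0, block {A,B,C,D,G} splits into {A,B,C,D} and {G}.
The partition is now stable with 3 blocks: {A,B,C,D} | {E,F,H} | {G}.
C and A lie in the same block of the stable partition, so they are equivalent — no string distinguishes them.

Yes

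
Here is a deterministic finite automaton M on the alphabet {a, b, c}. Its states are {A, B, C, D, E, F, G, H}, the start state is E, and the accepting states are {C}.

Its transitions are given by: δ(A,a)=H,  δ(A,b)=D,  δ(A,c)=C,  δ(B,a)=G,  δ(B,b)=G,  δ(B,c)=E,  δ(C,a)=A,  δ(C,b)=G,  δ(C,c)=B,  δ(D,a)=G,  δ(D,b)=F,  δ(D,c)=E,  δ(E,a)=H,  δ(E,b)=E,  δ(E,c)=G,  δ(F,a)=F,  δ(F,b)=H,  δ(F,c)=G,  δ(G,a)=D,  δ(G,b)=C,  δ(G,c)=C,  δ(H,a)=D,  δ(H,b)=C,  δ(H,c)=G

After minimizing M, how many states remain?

8

All states are reachable from the start state.
P0 = {C} | {A,B,D,E,F,G,H}.
On input b, block {A,B,D,E,F,G,H} splits into {A,B,D,E,F} and {G,H}.
Split {A,B,D,E,F} by δ(·,a) → {A,B,D,E} and {F}.
Split {A,B,D,E} by δ(·,b) → {A,E} and {B} and {D}.
On input b, block {A,E} splits into {A} and {E}.
Split {G,H} by δ(·,c) → {G} and {H}.
Stable partition: {C} | {A} | {G} | {F} | {B} | {D} | {E} | {H} — 8 equivalence classes.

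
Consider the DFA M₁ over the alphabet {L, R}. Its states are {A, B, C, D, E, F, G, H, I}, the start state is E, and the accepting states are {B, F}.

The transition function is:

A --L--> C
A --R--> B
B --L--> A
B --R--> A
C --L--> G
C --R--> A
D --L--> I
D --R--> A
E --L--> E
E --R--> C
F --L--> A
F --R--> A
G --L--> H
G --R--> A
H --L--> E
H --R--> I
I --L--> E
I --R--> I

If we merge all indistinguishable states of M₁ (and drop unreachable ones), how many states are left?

States {D,F} cannot be reached from the start state, so discard them.
Initial partition by acceptance: {B} | {A,C,E,G,H,I}.
On input R, block {A,C,E,G,H,I} splits into {C,E,G,H,I} and {A}.
Split {C,E,G,H,I} by δ(·,R) → {E,H,I} and {C,G}.
Refine {E,H,I} on symbol R: members go to different blocks, giving {H,I} and {E}.
Refine {C,G} on symbol L: members go to different blocks, giving {C} and {G}.
Stable partition: {B} | {H,I} | {A} | {C} | {E} | {G} — 6 equivalence classes.

6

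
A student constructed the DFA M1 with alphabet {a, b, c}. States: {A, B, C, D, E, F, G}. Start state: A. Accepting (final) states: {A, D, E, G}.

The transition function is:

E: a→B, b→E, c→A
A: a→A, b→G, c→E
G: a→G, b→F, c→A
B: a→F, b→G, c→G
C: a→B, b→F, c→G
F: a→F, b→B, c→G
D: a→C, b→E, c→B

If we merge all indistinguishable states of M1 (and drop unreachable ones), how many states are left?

First remove the unreachable states {C,D}; 5 states remain.
Initial partition by acceptance: {A,E,G} | {B,F}.
Refine {A,E,G} on symbol a: members go to different blocks, giving {A,G} and {E}.
Split {A,G} by δ(·,b) → {A} and {G}.
Split {B,F} by δ(·,b) → {B} and {F}.
Stable partition: {A} | {B} | {E} | {G} | {F} — 5 equivalence classes.

5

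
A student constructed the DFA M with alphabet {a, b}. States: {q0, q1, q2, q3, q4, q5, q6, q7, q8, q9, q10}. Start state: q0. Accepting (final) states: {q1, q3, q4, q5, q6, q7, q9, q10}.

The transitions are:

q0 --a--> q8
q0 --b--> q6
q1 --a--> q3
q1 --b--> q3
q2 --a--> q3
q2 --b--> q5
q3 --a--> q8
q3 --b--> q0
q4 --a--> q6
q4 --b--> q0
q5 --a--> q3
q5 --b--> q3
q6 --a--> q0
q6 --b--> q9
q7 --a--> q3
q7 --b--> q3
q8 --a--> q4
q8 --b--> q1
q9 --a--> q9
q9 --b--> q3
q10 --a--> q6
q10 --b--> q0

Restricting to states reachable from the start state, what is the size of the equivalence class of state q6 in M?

1

States {q2,q5,q7,q10} cannot be reached from the start state, so discard them.
P0 = {q1,q3,q4,q6,q9} | {q0,q8}.
Split {q1,q3,q4,q6,q9} by δ(·,a) → {q1,q4,q9} and {q3,q6}.
Refine {q1,q4,q9} on symbol a: members go to different blocks, giving {q1,q4} and {q9}.
On input b, block {q1,q4} splits into {q1} and {q4}.
On input a, block {q0,q8} splits into {q0} and {q8}.
On input a, block {q3,q6} splits into {q3} and {q6}.
The partition is now stable with 7 blocks: {q1} | {q0} | {q3} | {q9} | {q4} | {q8} | {q6}.
State q6 belongs to the block {q6}, which has 1 states.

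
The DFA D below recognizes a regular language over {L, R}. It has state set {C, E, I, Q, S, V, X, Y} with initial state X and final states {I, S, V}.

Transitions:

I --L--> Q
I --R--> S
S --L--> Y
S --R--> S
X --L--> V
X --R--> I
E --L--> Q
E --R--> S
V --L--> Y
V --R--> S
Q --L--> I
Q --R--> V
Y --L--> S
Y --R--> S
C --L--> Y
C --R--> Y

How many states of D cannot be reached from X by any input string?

Starting at X and following transitions, the reachable set is {I, Q, S, V, X, Y}. That leaves C, E unreachable — 2 in total.

2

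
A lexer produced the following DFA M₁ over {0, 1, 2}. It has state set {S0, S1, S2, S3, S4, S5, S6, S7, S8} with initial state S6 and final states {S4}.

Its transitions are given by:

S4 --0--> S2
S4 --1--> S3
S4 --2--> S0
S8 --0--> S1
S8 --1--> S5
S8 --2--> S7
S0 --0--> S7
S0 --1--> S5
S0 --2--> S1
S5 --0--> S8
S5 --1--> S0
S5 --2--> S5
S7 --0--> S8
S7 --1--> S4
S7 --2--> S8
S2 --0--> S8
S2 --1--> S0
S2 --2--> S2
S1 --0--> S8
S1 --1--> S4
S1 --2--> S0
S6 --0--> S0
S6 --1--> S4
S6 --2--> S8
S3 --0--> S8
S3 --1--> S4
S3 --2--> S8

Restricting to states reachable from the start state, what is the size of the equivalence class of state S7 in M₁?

4

Every state is reachable, so we keep all 9.
Start with accepting vs non-accepting: {S4} | {S0,S1,S2,S3,S5,S6,S7,S8}.
Refine {S0,S1,S2,S3,S5,S6,S7,S8} on symbol 1: members go to different blocks, giving {S0,S2,S5,S8} and {S1,S3,S6,S7}.
On input 0, block {S0,S2,S5,S8} splits into {S0,S8} and {S2,S5}.
The partition is now stable with 4 blocks: {S4} | {S0,S8} | {S1,S3,S6,S7} | {S2,S5}.
The equivalence class containing S7 is {S1,S3,S6,S7}, of size 4.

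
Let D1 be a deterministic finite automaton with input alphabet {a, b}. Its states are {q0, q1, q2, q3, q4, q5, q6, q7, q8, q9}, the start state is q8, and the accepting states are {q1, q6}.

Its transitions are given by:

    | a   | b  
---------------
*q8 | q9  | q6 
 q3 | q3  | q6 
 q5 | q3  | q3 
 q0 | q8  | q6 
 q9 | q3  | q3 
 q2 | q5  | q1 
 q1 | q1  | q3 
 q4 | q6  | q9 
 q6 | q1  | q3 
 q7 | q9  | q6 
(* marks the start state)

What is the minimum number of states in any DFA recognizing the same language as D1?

4

Reachable states from the start: {q1,q3,q6,q8,q9}. Unreachable: {q0,q2,q4,q5,q7} — drop them.
P0 = {q1,q6} | {q3,q8,q9}.
Split {q3,q8,q9} by δ(·,b) → {q3,q8} and {q9}.
Refine {q3,q8} on symbol a: members go to different blocks, giving {q3} and {q8}.
No further refinement is possible. Final partition (4 blocks): {q1,q6} | {q3} | {q9} | {q8}.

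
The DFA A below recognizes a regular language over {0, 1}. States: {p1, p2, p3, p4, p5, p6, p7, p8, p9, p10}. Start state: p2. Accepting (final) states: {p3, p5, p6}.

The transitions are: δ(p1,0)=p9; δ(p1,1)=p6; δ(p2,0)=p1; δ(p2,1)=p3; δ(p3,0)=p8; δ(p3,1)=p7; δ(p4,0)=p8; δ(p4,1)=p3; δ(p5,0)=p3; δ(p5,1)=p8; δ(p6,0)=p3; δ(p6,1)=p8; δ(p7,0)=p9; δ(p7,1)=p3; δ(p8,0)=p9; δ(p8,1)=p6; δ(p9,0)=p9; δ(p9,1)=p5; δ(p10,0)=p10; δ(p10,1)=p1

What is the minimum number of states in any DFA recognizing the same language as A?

First remove the unreachable states {p4,p10}; 8 states remain.
Initial partition by acceptance: {p3,p5,p6} | {p1,p2,p7,p8,p9}.
On input 0, block {p3,p5,p6} splits into {p5,p6} and {p3}.
Split {p1,p2,p7,p8,p9} by δ(·,1) → {p1,p8,p9} and {p2,p7}.
No further refinement is possible. Final partition (4 blocks): {p5,p6} | {p1,p8,p9} | {p3} | {p2,p7}.

4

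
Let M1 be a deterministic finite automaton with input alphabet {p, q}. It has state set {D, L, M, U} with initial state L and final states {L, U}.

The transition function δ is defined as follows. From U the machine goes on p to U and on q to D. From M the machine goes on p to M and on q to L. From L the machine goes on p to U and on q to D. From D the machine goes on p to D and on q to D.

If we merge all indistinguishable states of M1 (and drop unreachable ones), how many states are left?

2

First remove the unreachable states {M}; 3 states remain.
Start with accepting vs non-accepting: {L,U} | {D}.
No further refinement is possible. Final partition (2 blocks): {L,U} | {D}.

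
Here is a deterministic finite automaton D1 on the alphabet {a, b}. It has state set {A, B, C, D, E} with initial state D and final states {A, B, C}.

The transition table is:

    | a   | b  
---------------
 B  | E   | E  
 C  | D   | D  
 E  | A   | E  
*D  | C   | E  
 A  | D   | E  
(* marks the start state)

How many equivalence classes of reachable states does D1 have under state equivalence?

States {B} cannot be reached from the start state, so discard them.
P0 = {A,C} | {D,E}.
Stable partition: {A,C} | {D,E} — 2 equivalence classes.

2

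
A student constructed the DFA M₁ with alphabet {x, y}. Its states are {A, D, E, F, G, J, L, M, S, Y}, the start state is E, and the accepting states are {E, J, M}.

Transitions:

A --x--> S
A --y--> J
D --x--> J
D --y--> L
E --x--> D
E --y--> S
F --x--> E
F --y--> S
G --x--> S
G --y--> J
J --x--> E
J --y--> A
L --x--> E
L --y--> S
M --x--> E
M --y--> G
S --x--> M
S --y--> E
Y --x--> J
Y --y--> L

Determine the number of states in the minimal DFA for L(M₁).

6

First remove the unreachable states {F,Y}; 8 states remain.
Initial partition by acceptance: {E,J,M} | {A,D,G,L,S}.
Refine {E,J,M} on symbol x: members go to different blocks, giving {J,M} and {E}.
Refine {A,D,G,L,S} on symbol x: members go to different blocks, giving {A,G} and {D,S} and {L}.
Refine {D,S} on symbol y: members go to different blocks, giving {S} and {D}.
Stable partition: {J,M} | {A,G} | {E} | {S} | {L} | {D} — 6 equivalence classes.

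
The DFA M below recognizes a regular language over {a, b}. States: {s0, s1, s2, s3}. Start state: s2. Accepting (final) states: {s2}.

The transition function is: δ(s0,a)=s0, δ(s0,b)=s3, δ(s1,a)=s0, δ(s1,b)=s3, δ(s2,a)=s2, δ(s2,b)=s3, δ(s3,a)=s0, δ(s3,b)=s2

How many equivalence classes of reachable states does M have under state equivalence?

3

States {s1} cannot be reached from the start state, so discard them.
Initial partition by acceptance: {s2} | {s0,s3}.
Refine {s0,s3} on symbol b: members go to different blocks, giving {s0} and {s3}.
Stable partition: {s2} | {s0} | {s3} — 3 equivalence classes.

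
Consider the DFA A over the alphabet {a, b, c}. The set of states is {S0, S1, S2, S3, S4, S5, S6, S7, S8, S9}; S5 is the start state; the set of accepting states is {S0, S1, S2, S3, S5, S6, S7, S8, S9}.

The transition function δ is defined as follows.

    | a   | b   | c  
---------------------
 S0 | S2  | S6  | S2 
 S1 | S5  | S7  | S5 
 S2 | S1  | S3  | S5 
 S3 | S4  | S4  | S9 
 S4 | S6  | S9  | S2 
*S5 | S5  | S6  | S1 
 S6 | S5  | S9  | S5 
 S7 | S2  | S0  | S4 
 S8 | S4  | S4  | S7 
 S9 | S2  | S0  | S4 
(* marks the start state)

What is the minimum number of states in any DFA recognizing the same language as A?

7

States {S8} cannot be reached from the start state, so discard them.
P0 = {S0,S1,S2,S3,S5,S6,S7,S9} | {S4}.
Refine {S0,S1,S2,S3,S5,S6,S7,S9} on symbol a: members go to different blocks, giving {S0,S1,S2,S5,S6,S7,S9} and {S3}.
Split {S0,S1,S2,S5,S6,S7,S9} by δ(·,b) → {S0,S1,S5,S6,S7,S9} and {S2}.
On input a, block {S0,S1,S5,S6,S7,S9} splits into {S0,S7,S9} and {S1,S5,S6}.
On input b, block {S0,S7,S9} splits into {S7,S9} and {S0}.
Refine {S1,S5,S6} on symbol b: members go to different blocks, giving {S1,S6} and {S5}.
The partition is now stable with 7 blocks: {S7,S9} | {S4} | {S3} | {S2} | {S1,S6} | {S0} | {S5}.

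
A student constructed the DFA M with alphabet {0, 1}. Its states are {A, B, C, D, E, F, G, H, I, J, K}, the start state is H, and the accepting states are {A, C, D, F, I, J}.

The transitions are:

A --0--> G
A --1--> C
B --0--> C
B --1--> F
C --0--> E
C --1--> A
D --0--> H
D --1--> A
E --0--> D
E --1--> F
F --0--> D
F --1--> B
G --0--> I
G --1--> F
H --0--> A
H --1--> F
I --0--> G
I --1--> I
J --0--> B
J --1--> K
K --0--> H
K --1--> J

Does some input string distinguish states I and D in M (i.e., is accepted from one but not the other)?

First remove the unreachable states {J,K}; 9 states remain.
Initial partition by acceptance: {A,C,D,F,I} | {B,E,G,H}.
Split {A,C,D,F,I} by δ(·,0) → {A,C,D,I} and {F}.
Stable partition: {A,C,D,I} | {B,E,G,H} | {F} — 3 equivalence classes.
I and D lie in the same block of the stable partition, so they are equivalent — no string distinguishes them.

No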